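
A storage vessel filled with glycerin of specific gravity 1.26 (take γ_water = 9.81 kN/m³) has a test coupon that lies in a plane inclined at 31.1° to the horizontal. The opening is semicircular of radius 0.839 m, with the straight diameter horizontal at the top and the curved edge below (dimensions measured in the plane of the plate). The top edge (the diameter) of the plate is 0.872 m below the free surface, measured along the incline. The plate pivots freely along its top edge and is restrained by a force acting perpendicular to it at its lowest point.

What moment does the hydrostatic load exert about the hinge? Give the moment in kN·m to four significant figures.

γ = 1.26 × 9.81 = 12.3606 kN/m³.
Let θ = 31.1° be the plate's angle to the horizontal; measure y along the incline from where the plane meets the free surface. Vertical depth h = y·sinθ with sinθ = 0.516533.
The centroid of a semicircle lies 4r/(3π) = 0.356083 m from the diameter, here below the top edge, so y_c = 0.872 + 0.356083 = 1.22808 m and h_c = 1.22808 × 0.516533 = 0.634344 m.
A = πr²/2 = π × 0.839²/2 = 1.10572 m².
Resultant F = γ·h_c·A = 12.3606 × 0.634344 × 1.10572 = 8.66981 kN.
I_c = (π/8 − 8/(9π))·r⁴ = 0.109757 × 0.839⁴ = 0.0543851 m⁴.
Centre of pressure: y_p = y_c + I_c/(y_c·A) = 1.22808 + 0.0543851/(1.22808 × 1.10572) = 1.22808 + 0.0400505 = 1.26813 m along the plane.
The resultant acts 0.356083 + 0.0400505 = 0.396133 m (along the plate) below the hinge at the top edge, so the moment about the hinge is M = F × 0.396133 = 8.66981 × 0.396133 = 3.4344 kN·m.

M ≈ 3.434 kN·m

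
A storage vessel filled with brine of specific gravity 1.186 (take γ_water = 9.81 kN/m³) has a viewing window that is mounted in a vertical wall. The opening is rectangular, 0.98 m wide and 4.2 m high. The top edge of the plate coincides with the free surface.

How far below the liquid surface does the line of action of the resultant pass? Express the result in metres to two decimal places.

γ = 1.186 × 9.81 = 11.63466 kN/m³.
The centroid lies 4.2/2 = 2.1 m below the top edge, so the centroid depth is h_c = 2.1 m.
A = 0.98 × 4.2 = 4.116 m².
Resultant F = γ·h_c·A = 11.63466 × 2.1 × 4.116 = 100.565 kN.
I_c = b·h³/12 = 0.98 × 4.2³/12 = 6.05052 m⁴.
Centre of pressure: y_p = y_c + I_c/(y_c·A) = 2.1 + 6.05052/(2.1 × 4.116) = 2.1 + 0.7 = 2.8 m along the plane.

h_p = 2.80 m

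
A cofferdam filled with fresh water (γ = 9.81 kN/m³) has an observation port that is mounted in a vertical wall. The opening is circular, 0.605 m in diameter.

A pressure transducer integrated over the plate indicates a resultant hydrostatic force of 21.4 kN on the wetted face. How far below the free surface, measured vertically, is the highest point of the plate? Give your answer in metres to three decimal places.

d_top ≈ 7.286 m

γ = 9.81 kN/m³.
A = π(0.3025)² = 0.287475 m².
From F = γ·h_c·A, the centroid depth is h_c = 21.4/(9.81 × 0.287475) = 7.5883 m.
The centroid is at the centre, 0.3025 m below the top of the plate, so the highest point sits at h_top = 7.5883 − 0.3025 = 7.2858 m below the surface.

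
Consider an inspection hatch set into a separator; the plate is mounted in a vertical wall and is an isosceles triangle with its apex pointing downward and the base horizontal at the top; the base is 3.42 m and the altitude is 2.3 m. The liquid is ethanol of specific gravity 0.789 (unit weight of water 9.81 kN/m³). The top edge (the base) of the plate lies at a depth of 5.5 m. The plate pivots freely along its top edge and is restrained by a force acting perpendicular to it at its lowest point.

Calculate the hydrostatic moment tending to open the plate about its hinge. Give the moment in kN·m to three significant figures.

γ = 0.789 × 9.81 = 7.74009 kN/m³.
With the apex down, the centroid sits h/3 = 2.3/3 = 0.766667 m below the base (the top edge), so the centroid depth is h_c = 5.5 + 0.766667 = 6.26667 m.
A = ½ × 3.42 × 2.3 = 3.933 m².
Resultant F = γ·h_c·A = 7.74009 × 6.26667 × 3.933 = 190.769 kN.
I_c = b·h³/36 = 3.42 × 2.3³/36 = 1.15586 m⁴.
Centre of pressure: y_p = y_c + I_c/(y_c·A) = 6.26667 + 1.15586/(6.26667 × 3.933) = 6.26667 + 0.0468969 = 6.31357 m along the plane.
The resultant acts 0.766667 + 0.0468969 = 0.813564 m (along the plate) below the hinge at the top edge, so the moment about the hinge is M = F × 0.813564 = 190.769 × 0.813564 = 155.203 kN·m.

M ≈ 155 kN·m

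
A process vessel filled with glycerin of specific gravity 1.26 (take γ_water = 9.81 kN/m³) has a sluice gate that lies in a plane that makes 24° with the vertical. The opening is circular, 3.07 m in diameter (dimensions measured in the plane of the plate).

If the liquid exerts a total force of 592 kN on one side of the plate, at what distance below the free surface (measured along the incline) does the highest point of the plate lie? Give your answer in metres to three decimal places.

y_top ≈ 5.547 m

γ = 1.26 × 9.81 = 12.3606 kN/m³.
A = π(1.535)² = 7.4023 m².
From F = γ·h_c·A, the centroid depth is h_c = 592/(12.3606 × 7.4023) = 6.47017 m.
The plate makes 24° with the vertical, i.e. θ = 90° − 24° = 66° to the horizontal. Measuring y along the incline from the free-surface line, vertical depth h = y·sinθ with sinθ = 0.913545.
Along the incline, y_c = h_c/sinθ = 6.47017/0.913545 = 7.08249 m.
The centroid is at the centre, 1.535 m below the top of the plate, so the highest point sits at y_top = 7.08249 − 1.535 = 5.54749 m along the incline.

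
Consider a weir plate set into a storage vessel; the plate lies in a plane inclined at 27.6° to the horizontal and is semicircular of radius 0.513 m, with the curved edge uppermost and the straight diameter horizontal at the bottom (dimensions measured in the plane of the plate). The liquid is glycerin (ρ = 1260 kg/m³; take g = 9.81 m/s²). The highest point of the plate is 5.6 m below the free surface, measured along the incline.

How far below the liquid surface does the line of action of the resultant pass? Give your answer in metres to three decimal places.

h_p = 2.733 m

γ = ρg = 1260 × 9.81 / 1000 = 12.3606 kN/m³.
Let θ = 27.6° be the plate's angle to the horizontal; measure y along the incline from where the plane meets the free surface. Vertical depth h = y·sinθ with sinθ = 0.463296.
The centroid lies 4r/(3π) = 0.217724 m above the diameter, so r − 4r/(3π) = 0.513 − 0.217724 = 0.295276 m below the topmost point, so y_c = 5.6 + 0.295276 = 5.89528 m and h_c = 5.89528 × 0.463296 = 2.73126 m.
A = πr²/2 = π × 0.513²/2 = 0.413385 m².
Resultant F = γ·h_c·A = 12.3606 × 2.73126 × 0.413385 = 13.9559 kN.
I_c = (π/8 − 8/(9π))·r⁴ = 0.109757 × 0.513⁴ = 0.00760154 m⁴.
Centre of pressure: y_p = y_c + I_c/(y_c·A) = 5.89528 + 0.00760154/(5.89528 × 0.413385) = 5.89528 + 0.00311919 = 5.8984 m along the plane.
Vertically, h_p = y_p·sinθ = 5.8984 × 0.463296 = 2.73271 m.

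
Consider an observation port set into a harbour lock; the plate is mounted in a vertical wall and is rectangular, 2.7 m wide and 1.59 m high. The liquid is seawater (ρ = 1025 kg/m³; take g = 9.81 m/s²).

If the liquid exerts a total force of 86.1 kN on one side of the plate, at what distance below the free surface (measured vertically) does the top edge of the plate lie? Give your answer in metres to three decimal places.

γ = ρg = 1025 × 9.81 / 1000 = 10.05525 kN/m³.
A = 2.7 × 1.59 = 4.293 m².
From F = γ·h_c·A, the centroid depth is h_c = 86.1/(10.05525 × 4.293) = 1.99457 m.
The centroid lies 1.59/2 = 0.795 m below the top edge, so the top edge sits at h_top = 1.99457 − 0.795 = 1.19957 m below the surface.

d_top ≈ 1.200 m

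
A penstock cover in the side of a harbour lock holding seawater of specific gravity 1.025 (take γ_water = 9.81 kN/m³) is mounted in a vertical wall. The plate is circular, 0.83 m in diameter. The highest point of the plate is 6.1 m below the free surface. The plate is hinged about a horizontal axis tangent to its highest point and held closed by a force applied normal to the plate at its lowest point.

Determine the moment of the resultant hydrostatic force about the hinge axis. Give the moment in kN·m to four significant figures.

M ≈ 14.94 kN·m

γ = 1.025 × 9.81 = 10.05525 kN/m³.
The centroid is at the centre, 0.415 m below the top of the plate, so the centroid depth is h_c = 6.1 + 0.415 = 6.515 m.
A = π(0.415)² = 0.541061 m².
Resultant F = γ·h_c·A = 10.05525 × 6.515 × 0.541061 = 35.4449 kN.
I_c = πr⁴/4 = π × 0.415⁴/4 = 0.023296 m⁴.
Centre of pressure: y_p = y_c + I_c/(y_c·A) = 6.515 + 0.023296/(6.515 × 0.541061) = 6.515 + 0.00660877 = 6.52161 m along the plane.
The resultant acts 0.415 + 0.00660877 = 0.421609 m (along the plate) below the hinge at the top edge, so the moment about the hinge is M = F × 0.421609 = 35.4449 × 0.421609 = 14.9439 kN·m.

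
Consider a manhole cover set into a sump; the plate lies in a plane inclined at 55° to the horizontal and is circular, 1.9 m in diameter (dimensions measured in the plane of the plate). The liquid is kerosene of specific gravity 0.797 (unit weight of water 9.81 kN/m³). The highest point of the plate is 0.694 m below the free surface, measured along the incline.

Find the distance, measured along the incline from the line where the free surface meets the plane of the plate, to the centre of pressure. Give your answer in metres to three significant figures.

y_p = 1.78 m

γ = 0.797 × 9.81 = 7.81857 kN/m³.
Let θ = 55° be the plate's angle to the horizontal; measure y along the incline from where the plane meets the free surface. Vertical depth h = y·sinθ with sinθ = 0.819152.
The centroid is at the centre, 0.95 m below the top of the plate, so y_c = 0.694 + 0.95 = 1.644 m and h_c = 1.644 × 0.819152 = 1.34669 m.
A = π(0.95)² = 2.83529 m².
Resultant F = γ·h_c·A = 7.81857 × 1.34669 × 2.83529 = 29.8533 kN.
I_c = πr⁴/4 = π × 0.95⁴/4 = 0.639712 m⁴.
Centre of pressure: y_p = y_c + I_c/(y_c·A) = 1.644 + 0.639712/(1.644 × 2.83529) = 1.644 + 0.137241 = 1.78124 m along the plane.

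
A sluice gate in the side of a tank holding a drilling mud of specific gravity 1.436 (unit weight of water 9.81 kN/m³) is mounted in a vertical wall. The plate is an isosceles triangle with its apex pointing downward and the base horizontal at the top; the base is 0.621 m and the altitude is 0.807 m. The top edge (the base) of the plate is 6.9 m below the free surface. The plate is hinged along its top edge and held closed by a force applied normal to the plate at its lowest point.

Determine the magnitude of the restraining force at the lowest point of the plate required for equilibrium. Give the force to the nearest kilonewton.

P ≈ 9 kN

γ = 1.436 × 9.81 = 14.08716 kN/m³.
With the apex down, the centroid sits h/3 = 0.807/3 = 0.269 m below the base (the top edge), so the centroid depth is h_c = 6.9 + 0.269 = 7.169 m.
A = ½ × 0.621 × 0.807 = 0.250574 m².
Resultant F = γ·h_c·A = 14.08716 × 7.169 × 0.250574 = 25.3057 kN.
I_c = b·h³/36 = 0.621 × 0.807³/36 = 0.00906587 m⁴.
Centre of pressure: y_p = y_c + I_c/(y_c·A) = 7.169 + 0.00906587/(7.169 × 0.250574) = 7.169 + 0.00504679 = 7.17405 m along the plane.
The resultant acts 0.269 + 0.00504679 = 0.274047 m (along the plate) below the hinge at the top edge, so the moment about the hinge is M = F × 0.274047 = 25.3057 × 0.274047 = 6.93495 kN·m.
A normal force at the bottom, 0.807 m from the hinge, must supply this moment: P = 6.93495/0.807 = 8.59349 kN.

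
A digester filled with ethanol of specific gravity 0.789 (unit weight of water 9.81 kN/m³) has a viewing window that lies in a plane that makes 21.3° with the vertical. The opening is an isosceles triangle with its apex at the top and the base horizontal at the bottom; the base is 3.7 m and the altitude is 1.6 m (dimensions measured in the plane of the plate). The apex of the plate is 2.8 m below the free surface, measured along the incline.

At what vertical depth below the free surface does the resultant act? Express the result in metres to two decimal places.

h_p = 3.64 m

γ = 0.789 × 9.81 = 7.74009 kN/m³.
The plate makes 21.3° with the vertical, i.e. θ = 90° − 21.3° = 68.7° to the horizontal. Measuring y along the incline from the free-surface line, vertical depth h = y·sinθ with sinθ = 0.931691.
With the apex up, the centroid sits 2h/3 = 2 × 1.6/3 = 1.06667 m below the apex, so y_c = 2.8 + 1.06667 = 3.86667 m and h_c = 3.86667 × 0.931691 = 3.60254 m.
A = ½ × 3.7 × 1.6 = 2.96 m².
Resultant F = γ·h_c·A = 7.74009 × 3.60254 × 2.96 = 82.5366 kN.
I_c = b·h³/36 = 3.7 × 1.6³/36 = 0.420978 m⁴.
Centre of pressure: y_p = y_c + I_c/(y_c·A) = 3.86667 + 0.420978/(3.86667 × 2.96) = 3.86667 + 0.0367816 = 3.90345 m along the plane.
Vertically, h_p = y_p·sinθ = 3.90345 × 0.931691 = 3.63681 m.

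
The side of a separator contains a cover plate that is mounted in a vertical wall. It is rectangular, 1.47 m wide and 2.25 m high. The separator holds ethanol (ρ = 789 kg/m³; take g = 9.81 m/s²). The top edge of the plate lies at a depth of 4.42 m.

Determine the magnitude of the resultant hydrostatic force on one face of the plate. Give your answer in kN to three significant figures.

F ≈ 142 kN

γ = ρg = 789 × 9.81 / 1000 = 7.74009 kN/m³.
The centroid lies 2.25/2 = 1.125 m below the top edge, so the centroid depth is h_c = 4.42 + 1.125 = 5.545 m.
A = 1.47 × 2.25 = 3.3075 m².
Resultant F = γ·h_c·A = 7.74009 × 5.545 × 3.3075 = 141.954 kN.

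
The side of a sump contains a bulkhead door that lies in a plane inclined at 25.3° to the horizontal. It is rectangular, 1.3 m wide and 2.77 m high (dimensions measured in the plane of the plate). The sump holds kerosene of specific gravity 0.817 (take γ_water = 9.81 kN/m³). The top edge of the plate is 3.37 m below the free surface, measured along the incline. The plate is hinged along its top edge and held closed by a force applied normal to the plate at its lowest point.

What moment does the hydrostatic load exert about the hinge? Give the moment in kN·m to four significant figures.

γ = 0.817 × 9.81 = 8.01477 kN/m³.
Let θ = 25.3° be the plate's angle to the horizontal; measure y along the incline from where the plane meets the free surface. Vertical depth h = y·sinθ with sinθ = 0.427358.
The centroid lies 2.77/2 = 1.385 m below the top edge, so y_c = 3.37 + 1.385 = 4.755 m and h_c = 4.755 × 0.427358 = 2.03209 m.
A = 1.3 × 2.77 = 3.601 m².
Resultant F = γ·h_c·A = 8.01477 × 2.03209 × 3.601 = 58.6485 kN.
I_c = b·h³/12 = 1.3 × 2.77³/12 = 2.30251 m⁴.
Centre of pressure: y_p = y_c + I_c/(y_c·A) = 4.755 + 2.30251/(4.755 × 3.601) = 4.755 + 0.134471 = 4.88947 m along the plane.
The resultant acts 1.385 + 0.134471 = 1.51947 m (along the plate) below the hinge at the top edge, so the moment about the hinge is M = F × 1.51947 = 58.6485 × 1.51947 = 89.1146 kN·m.

M ≈ 89.11 kN·m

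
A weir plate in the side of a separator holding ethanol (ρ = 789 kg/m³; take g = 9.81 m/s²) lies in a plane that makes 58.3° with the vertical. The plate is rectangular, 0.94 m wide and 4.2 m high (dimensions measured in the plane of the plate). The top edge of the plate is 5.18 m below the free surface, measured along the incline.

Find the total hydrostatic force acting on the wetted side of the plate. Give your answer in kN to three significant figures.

γ = ρg = 789 × 9.81 / 1000 = 7.74009 kN/m³.
The plate makes 58.3° with the vertical, i.e. θ = 90° − 58.3° = 31.7° to the horizontal. Measuring y along the incline from the free-surface line, vertical depth h = y·sinθ with sinθ = 0.525472.
The centroid lies 4.2/2 = 2.1 m below the top edge, so y_c = 5.18 + 2.1 = 7.28 m and h_c = 7.28 × 0.525472 = 3.82544 m.
A = 0.94 × 4.2 = 3.948 m².
Resultant F = γ·h_c·A = 7.74009 × 3.82544 × 3.948 = 116.897 kN.

F ≈ 117 kN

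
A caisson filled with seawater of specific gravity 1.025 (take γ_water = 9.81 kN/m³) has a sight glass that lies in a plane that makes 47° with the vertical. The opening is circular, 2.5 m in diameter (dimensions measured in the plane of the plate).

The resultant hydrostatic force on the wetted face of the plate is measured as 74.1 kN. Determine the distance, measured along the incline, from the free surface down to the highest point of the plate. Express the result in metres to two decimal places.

y_top ≈ 0.95 m

γ = 1.025 × 9.81 = 10.05525 kN/m³.
A = π(1.25)² = 4.90874 m².
From F = γ·h_c·A, the centroid depth is h_c = 74.1/(10.05525 × 4.90874) = 1.50126 m.
The plate makes 47° with the vertical, i.e. θ = 90° − 47° = 43° to the horizontal. Measuring y along the incline from the free-surface line, vertical depth h = y·sinθ with sinθ = 0.681998.
Along the incline, y_c = h_c/sinθ = 1.50126/0.681998 = 2.20127 m.
The centroid is at the centre, 1.25 m below the top of the plate, so the highest point sits at y_top = 2.20127 − 1.25 = 0.95127 m along the incline.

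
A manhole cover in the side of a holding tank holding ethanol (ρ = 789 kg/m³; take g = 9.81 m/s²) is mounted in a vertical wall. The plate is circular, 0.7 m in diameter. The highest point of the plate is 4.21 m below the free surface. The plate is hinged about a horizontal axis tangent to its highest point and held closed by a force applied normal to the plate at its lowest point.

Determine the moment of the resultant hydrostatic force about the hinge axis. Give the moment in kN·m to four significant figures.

γ = ρg = 789 × 9.81 / 1000 = 7.74009 kN/m³.
The centroid is at the centre, 0.35 m below the top of the plate, so the centroid depth is h_c = 4.21 + 0.35 = 4.56 m.
A = π(0.35)² = 0.384845 m².
Resultant F = γ·h_c·A = 7.74009 × 4.56 × 0.384845 = 13.583 kN.
I_c = πr⁴/4 = π × 0.35⁴/4 = 0.0117859 m⁴.
Centre of pressure: y_p = y_c + I_c/(y_c·A) = 4.56 + 0.0117859/(4.56 × 0.384845) = 4.56 + 0.00671602 = 4.56672 m along the plane.
The resultant acts 0.35 + 0.00671602 = 0.356716 m (along the plate) below the hinge at the top edge, so the moment about the hinge is M = F × 0.356716 = 13.583 × 0.356716 = 4.84527 kN·m.

M ≈ 4.845 kN·m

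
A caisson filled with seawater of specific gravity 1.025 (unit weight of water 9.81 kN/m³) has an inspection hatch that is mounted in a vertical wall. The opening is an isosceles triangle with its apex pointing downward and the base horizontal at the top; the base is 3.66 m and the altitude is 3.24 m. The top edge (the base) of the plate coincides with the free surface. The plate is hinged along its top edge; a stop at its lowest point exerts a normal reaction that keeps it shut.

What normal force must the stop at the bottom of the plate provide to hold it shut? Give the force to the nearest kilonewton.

γ = 1.025 × 9.81 = 10.05525 kN/m³.
With the apex down, the centroid sits h/3 = 3.24/3 = 1.08 m below the base (the top edge), so the centroid depth is h_c = 1.08 m.
A = ½ × 3.66 × 3.24 = 5.9292 m².
Resultant F = γ·h_c·A = 10.05525 × 1.08 × 5.9292 = 64.3892 kN.
I_c = b·h³/36 = 3.66 × 3.24³/36 = 3.45791 m⁴.
Centre of pressure: y_p = y_c + I_c/(y_c·A) = 1.08 + 3.45791/(1.08 × 5.9292) = 1.08 + 0.54 = 1.62 m along the plane.
The resultant acts 1.08 + 0.54 = 1.62 m (along the plate) below the hinge at the top edge, so the moment about the hinge is M = F × 1.62 = 64.3892 × 1.62 = 104.311 kN·m.
A normal force at the bottom, 3.24 m from the hinge, must supply this moment: P = 104.311/3.24 = 32.1948 kN.

P ≈ 32 kN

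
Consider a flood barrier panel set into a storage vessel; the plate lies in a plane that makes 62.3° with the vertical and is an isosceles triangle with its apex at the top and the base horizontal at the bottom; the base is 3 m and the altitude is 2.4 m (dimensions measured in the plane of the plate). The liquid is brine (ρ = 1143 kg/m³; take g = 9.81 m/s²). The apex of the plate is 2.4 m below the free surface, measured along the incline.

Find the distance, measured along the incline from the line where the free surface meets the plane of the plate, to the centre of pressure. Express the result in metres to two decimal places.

γ = ρg = 1143 × 9.81 / 1000 = 11.21283 kN/m³.
The plate makes 62.3° with the vertical, i.e. θ = 90° − 62.3° = 27.7° to the horizontal. Measuring y along the incline from the free-surface line, vertical depth h = y·sinθ with sinθ = 0.464842.
With the apex up, the centroid sits 2h/3 = 2 × 2.4/3 = 1.6 m below the apex, so y_c = 2.4 + 1.6 = 4 m and h_c = 4 × 0.464842 = 1.85937 m.
A = ½ × 3 × 2.4 = 3.6 m².
Resultant F = γ·h_c·A = 11.21283 × 1.85937 × 3.6 = 75.0557 kN.
I_c = b·h³/36 = 3 × 2.4³/36 = 1.152 m⁴.
Centre of pressure: y_p = y_c + I_c/(y_c·A) = 4 + 1.152/(4 × 3.6) = 4 + 0.08 = 4.08 m along the plane.

y_p = 4.08 m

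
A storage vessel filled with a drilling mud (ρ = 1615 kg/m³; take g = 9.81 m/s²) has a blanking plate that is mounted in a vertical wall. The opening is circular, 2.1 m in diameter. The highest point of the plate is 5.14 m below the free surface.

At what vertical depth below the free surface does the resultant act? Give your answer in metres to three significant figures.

h_p = 6.23 m

γ = ρg = 1615 × 9.81 / 1000 = 15.84315 kN/m³.
The centroid is at the centre, 1.05 m below the top of the plate, so the centroid depth is h_c = 5.14 + 1.05 = 6.19 m.
A = π(1.05)² = 3.46361 m².
Resultant F = γ·h_c·A = 15.84315 × 6.19 × 3.46361 = 339.673 kN.
I_c = πr⁴/4 = π × 1.05⁴/4 = 0.954656 m⁴.
Centre of pressure: y_p = y_c + I_c/(y_c·A) = 6.19 + 0.954656/(6.19 × 3.46361) = 6.19 + 0.0445274 = 6.23453 m along the plane.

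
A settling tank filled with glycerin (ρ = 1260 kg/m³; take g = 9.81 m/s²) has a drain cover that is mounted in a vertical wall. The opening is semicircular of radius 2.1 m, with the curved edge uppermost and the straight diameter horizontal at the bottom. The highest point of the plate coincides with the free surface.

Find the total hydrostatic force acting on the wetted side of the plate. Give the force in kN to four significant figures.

γ = ρg = 1260 × 9.81 / 1000 = 12.3606 kN/m³.
The centroid lies 4r/(3π) = 0.891268 m above the diameter, so r − 4r/(3π) = 2.1 − 0.891268 = 1.20873 m below the topmost point, so the centroid depth is h_c = 1.20873 m.
A = πr²/2 = π × 2.1²/2 = 6.92721 m².
Resultant F = γ·h_c·A = 12.3606 × 1.20873 × 6.92721 = 103.497 kN.

F ≈ 103.5 kN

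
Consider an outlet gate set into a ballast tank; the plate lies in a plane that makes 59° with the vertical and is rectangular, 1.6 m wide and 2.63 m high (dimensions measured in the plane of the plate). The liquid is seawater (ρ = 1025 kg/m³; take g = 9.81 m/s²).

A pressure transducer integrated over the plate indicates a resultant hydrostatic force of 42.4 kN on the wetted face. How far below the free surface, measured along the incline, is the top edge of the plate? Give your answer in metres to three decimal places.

γ = ρg = 1025 × 9.81 / 1000 = 10.05525 kN/m³.
A = 1.6 × 2.63 = 4.208 m².
From F = γ·h_c·A, the centroid depth is h_c = 42.4/(10.05525 × 4.208) = 1.00207 m.
The plate makes 59° with the vertical, i.e. θ = 90° − 59° = 31° to the horizontal. Measuring y along the incline from the free-surface line, vertical depth h = y·sinθ with sinθ = 0.515038.
Along the incline, y_c = h_c/sinθ = 1.00207/0.515038 = 1.94562 m.
The centroid lies 2.63/2 = 1.315 m below the top edge, so the top edge sits at y_top = 1.94562 − 1.315 = 0.63062 m along the incline.

y_top ≈ 0.631 m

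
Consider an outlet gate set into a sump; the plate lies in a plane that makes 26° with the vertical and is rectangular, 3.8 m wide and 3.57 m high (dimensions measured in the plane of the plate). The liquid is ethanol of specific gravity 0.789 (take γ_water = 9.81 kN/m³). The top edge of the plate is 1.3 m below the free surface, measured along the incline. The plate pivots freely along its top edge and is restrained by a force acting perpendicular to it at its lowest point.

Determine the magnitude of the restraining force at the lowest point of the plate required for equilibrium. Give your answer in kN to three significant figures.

P ≈ 174 kN

γ = 0.789 × 9.81 = 7.74009 kN/m³.
The plate makes 26° with the vertical, i.e. θ = 90° − 26° = 64° to the horizontal. Measuring y along the incline from the free-surface line, vertical depth h = y·sinθ with sinθ = 0.898794.
The centroid lies 3.57/2 = 1.785 m below the top edge, so y_c = 1.3 + 1.785 = 3.085 m and h_c = 3.085 × 0.898794 = 2.77278 m.
A = 3.8 × 3.57 = 13.566 m².
Resultant F = γ·h_c·A = 7.74009 × 2.77278 × 13.566 = 291.148 kN.
I_c = b·h³/12 = 3.8 × 3.57³/12 = 14.4081 m⁴.
Centre of pressure: y_p = y_c + I_c/(y_c·A) = 3.085 + 14.4081/(3.085 × 13.566) = 3.085 + 0.34427 = 3.42927 m along the plane.
The resultant acts 1.785 + 0.34427 = 2.12927 m (along the plate) below the hinge at the top edge, so the moment about the hinge is M = F × 2.12927 = 291.148 × 2.12927 = 619.933 kN·m.
A normal force at the bottom, 3.57 m from the hinge, must supply this moment: P = 619.933/3.57 = 173.651 kN.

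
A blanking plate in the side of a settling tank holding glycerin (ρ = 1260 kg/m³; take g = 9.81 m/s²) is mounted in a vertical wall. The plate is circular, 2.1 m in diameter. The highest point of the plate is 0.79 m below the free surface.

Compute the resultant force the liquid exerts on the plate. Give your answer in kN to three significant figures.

γ = ρg = 1260 × 9.81 / 1000 = 12.3606 kN/m³.
The centroid is at the centre, 1.05 m below the top of the plate, so the centroid depth is h_c = 0.79 + 1.05 = 1.84 m.
A = π(1.05)² = 3.46361 m².
Resultant F = γ·h_c·A = 12.3606 × 1.84 × 3.46361 = 78.7746 kN.

F ≈ 78.8 kN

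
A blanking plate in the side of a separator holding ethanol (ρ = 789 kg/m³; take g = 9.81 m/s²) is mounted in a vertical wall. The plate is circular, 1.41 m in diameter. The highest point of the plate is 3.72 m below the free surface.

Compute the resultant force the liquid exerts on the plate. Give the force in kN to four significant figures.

γ = ρg = 789 × 9.81 / 1000 = 7.74009 kN/m³.
The centroid is at the centre, 0.705 m below the top of the plate, so the centroid depth is h_c = 3.72 + 0.705 = 4.425 m.
A = π(0.705)² = 1.56145 m².
Resultant F = γ·h_c·A = 7.74009 × 4.425 × 1.56145 = 53.4795 kN.

F ≈ 53.48 kN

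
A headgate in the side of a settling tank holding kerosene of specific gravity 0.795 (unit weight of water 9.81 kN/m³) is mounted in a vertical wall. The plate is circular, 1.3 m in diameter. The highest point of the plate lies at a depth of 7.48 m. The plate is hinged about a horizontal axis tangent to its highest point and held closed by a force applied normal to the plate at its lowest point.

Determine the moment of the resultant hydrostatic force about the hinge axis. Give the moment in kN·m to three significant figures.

M ≈ 55.8 kN·m

γ = 0.795 × 9.81 = 7.79895 kN/m³.
The centroid is at the centre, 0.65 m below the top of the plate, so the centroid depth is h_c = 7.48 + 0.65 = 8.13 m.
A = π(0.65)² = 1.32732 m².
Resultant F = γ·h_c·A = 7.79895 × 8.13 × 1.32732 = 84.1593 kN.
I_c = πr⁴/4 = π × 0.65⁴/4 = 0.140198 m⁴.
Centre of pressure: y_p = y_c + I_c/(y_c·A) = 8.13 + 0.140198/(8.13 × 1.32732) = 8.13 + 0.012992 = 8.14299 m along the plane.
The resultant acts 0.65 + 0.012992 = 0.662992 m (along the plate) below the hinge at the top edge, so the moment about the hinge is M = F × 0.662992 = 84.1593 × 0.662992 = 55.7969 kN·m.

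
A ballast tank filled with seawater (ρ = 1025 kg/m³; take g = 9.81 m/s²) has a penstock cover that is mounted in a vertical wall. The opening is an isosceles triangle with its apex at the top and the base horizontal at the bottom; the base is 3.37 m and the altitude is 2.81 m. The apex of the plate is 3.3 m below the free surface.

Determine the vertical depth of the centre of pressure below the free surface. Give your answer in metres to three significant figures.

h_p = 5.26 m

γ = ρg = 1025 × 9.81 / 1000 = 10.05525 kN/m³.
With the apex up, the centroid sits 2h/3 = 2 × 2.81/3 = 1.87333 m below the apex, so the centroid depth is h_c = 3.3 + 1.87333 = 5.17333 m.
A = ½ × 3.37 × 2.81 = 4.73485 m².
Resultant F = γ·h_c·A = 10.05525 × 5.17333 × 4.73485 = 246.303 kN.
I_c = b·h³/36 = 3.37 × 2.81³/36 = 2.07705 m⁴.
Centre of pressure: y_p = y_c + I_c/(y_c·A) = 5.17333 + 2.07705/(5.17333 × 4.73485) = 5.17333 + 0.0847951 = 5.25813 m along the plane.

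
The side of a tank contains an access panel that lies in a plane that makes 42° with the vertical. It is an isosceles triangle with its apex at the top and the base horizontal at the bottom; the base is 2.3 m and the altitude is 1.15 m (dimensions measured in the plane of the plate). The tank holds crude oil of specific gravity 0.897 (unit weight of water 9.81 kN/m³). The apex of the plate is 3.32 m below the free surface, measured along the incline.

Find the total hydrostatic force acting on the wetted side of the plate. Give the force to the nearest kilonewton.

F ≈ 35 kN

γ = 0.897 × 9.81 = 8.79957 kN/m³.
The plate makes 42° with the vertical, i.e. θ = 90° − 42° = 48° to the horizontal. Measuring y along the incline from the free-surface line, vertical depth h = y·sinθ with sinθ = 0.743145.
With the apex up, the centroid sits 2h/3 = 2 × 1.15/3 = 0.766667 m below the apex, so y_c = 3.32 + 0.766667 = 4.08667 m and h_c = 4.08667 × 0.743145 = 3.03699 m.
A = ½ × 2.3 × 1.15 = 1.3225 m².
Resultant F = γ·h_c·A = 8.79957 × 3.03699 × 1.3225 = 35.3428 kN.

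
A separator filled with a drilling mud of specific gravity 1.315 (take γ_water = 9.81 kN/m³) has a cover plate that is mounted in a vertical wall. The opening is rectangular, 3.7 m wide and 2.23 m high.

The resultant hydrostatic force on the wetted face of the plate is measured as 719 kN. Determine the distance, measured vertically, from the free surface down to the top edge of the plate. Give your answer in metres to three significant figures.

d_top ≈ 5.64 m

γ = 1.315 × 9.81 = 12.90015 kN/m³.
A = 3.7 × 2.23 = 8.251 m².
From F = γ·h_c·A, the centroid depth is h_c = 719/(12.90015 × 8.251) = 6.75503 m.
The centroid lies 2.23/2 = 1.115 m below the top edge, so the top edge sits at h_top = 6.75503 − 1.115 = 5.64003 m below the surface.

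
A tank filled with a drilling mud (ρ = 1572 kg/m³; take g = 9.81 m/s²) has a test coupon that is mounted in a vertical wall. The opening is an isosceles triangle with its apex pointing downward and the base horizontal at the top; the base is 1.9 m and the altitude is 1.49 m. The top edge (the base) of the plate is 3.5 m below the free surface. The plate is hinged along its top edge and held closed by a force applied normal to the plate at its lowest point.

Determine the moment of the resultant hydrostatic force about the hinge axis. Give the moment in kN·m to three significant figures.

γ = ρg = 1572 × 9.81 / 1000 = 15.42132 kN/m³.
With the apex down, the centroid sits h/3 = 1.49/3 = 0.496667 m below the base (the top edge), so the centroid depth is h_c = 3.5 + 0.496667 = 3.99667 m.
A = ½ × 1.9 × 1.49 = 1.4155 m².
Resultant F = γ·h_c·A = 15.42132 × 3.99667 × 1.4155 = 87.2428 kN.
I_c = b·h³/36 = 1.9 × 1.49³/36 = 0.174586 m⁴.
Centre of pressure: y_p = y_c + I_c/(y_c·A) = 3.99667 + 0.174586/(3.99667 × 1.4155) = 3.99667 + 0.0308604 = 4.02753 m along the plane.
The resultant acts 0.496667 + 0.0308604 = 0.527527 m (along the plate) below the hinge at the top edge, so the moment about the hinge is M = F × 0.527527 = 87.2428 × 0.527527 = 46.0229 kN·m.

M ≈ 46.0 kN·m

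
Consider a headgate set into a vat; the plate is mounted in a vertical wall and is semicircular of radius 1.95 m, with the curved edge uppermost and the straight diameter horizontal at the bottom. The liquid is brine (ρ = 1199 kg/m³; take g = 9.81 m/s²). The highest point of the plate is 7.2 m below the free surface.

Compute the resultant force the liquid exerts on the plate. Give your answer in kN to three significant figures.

γ = ρg = 1199 × 9.81 / 1000 = 11.76219 kN/m³.
The centroid lies 4r/(3π) = 0.827606 m above the diameter, so r − 4r/(3π) = 1.95 − 0.827606 = 1.12239 m below the topmost point, so the centroid depth is h_c = 7.2 + 1.12239 = 8.32239 m.
A = πr²/2 = π × 1.95²/2 = 5.97295 m².
Resultant F = γ·h_c·A = 11.76219 × 8.32239 × 5.97295 = 584.689 kN.

F ≈ 585 kN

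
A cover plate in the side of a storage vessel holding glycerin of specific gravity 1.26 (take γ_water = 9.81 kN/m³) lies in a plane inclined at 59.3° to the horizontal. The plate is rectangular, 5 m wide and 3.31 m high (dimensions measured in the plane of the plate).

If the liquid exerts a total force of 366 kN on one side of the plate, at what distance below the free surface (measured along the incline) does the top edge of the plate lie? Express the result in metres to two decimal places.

γ = 1.26 × 9.81 = 12.3606 kN/m³.
A = 5 × 3.31 = 16.55 m².
From F = γ·h_c·A, the centroid depth is h_c = 366/(12.3606 × 16.55) = 1.78914 m.
Let θ = 59.3° be the plate's angle to the horizontal; measure y along the incline from where the plane meets the free surface. Vertical depth h = y·sinθ with sinθ = 0.859852.
Along the incline, y_c = h_c/sinθ = 1.78914/0.859852 = 2.08075 m.
The centroid lies 3.31/2 = 1.655 m below the top edge, so the top edge sits at y_top = 2.08075 − 1.655 = 0.42575 m along the incline.

y_top ≈ 0.43 m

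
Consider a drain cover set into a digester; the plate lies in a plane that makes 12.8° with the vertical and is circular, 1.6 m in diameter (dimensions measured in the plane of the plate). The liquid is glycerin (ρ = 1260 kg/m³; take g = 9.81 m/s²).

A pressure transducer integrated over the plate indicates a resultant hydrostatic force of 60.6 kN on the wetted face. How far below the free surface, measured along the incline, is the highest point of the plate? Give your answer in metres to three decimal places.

γ = ρg = 1260 × 9.81 / 1000 = 12.3606 kN/m³.
A = π(0.8)² = 2.01062 m².
From F = γ·h_c·A, the centroid depth is h_c = 60.6/(12.3606 × 2.01062) = 2.43839 m.
The plate makes 12.8° with the vertical, i.e. θ = 90° − 12.8° = 77.2° to the horizontal. Measuring y along the incline from the free-surface line, vertical depth h = y·sinθ with sinθ = 0.975149.
Along the incline, y_c = h_c/sinθ = 2.43839/0.975149 = 2.50053 m.
The centroid is at the centre, 0.8 m below the top of the plate, so the highest point sits at y_top = 2.50053 − 0.8 = 1.70053 m along the incline.

y_top ≈ 1.701 m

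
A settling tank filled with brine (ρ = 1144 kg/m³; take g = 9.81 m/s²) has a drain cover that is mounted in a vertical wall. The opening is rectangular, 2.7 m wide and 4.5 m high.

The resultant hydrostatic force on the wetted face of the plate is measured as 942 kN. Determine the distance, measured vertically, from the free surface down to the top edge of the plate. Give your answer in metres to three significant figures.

γ = ρg = 1144 × 9.81 / 1000 = 11.22264 kN/m³.
A = 2.7 × 4.5 = 12.15 m².
From F = γ·h_c·A, the centroid depth is h_c = 942/(11.22264 × 12.15) = 6.90843 m.
The centroid lies 4.5/2 = 2.25 m below the top edge, so the top edge sits at h_top = 6.90843 − 2.25 = 4.65843 m below the surface.

d_top ≈ 4.66 m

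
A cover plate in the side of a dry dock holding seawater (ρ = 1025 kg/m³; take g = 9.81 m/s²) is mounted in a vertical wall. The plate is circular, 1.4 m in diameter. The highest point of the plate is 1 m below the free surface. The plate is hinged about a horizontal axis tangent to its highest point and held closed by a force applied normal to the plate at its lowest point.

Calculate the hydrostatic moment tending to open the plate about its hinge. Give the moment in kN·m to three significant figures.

M ≈ 20.3 kN·m

γ = ρg = 1025 × 9.81 / 1000 = 10.05525 kN/m³.
The centroid is at the centre, 0.7 m below the top of the plate, so the centroid depth is h_c = 1 + 0.7 = 1.7 m.
A = π(0.7)² = 1.53938 m².
Resultant F = γ·h_c·A = 10.05525 × 1.7 × 1.53938 = 26.314 kN.
I_c = πr⁴/4 = π × 0.7⁴/4 = 0.188574 m⁴.
Centre of pressure: y_p = y_c + I_c/(y_c·A) = 1.7 + 0.188574/(1.7 × 1.53938) = 1.7 + 0.0720588 = 1.77206 m along the plane.
The resultant acts 0.7 + 0.0720588 = 0.772059 m (along the plate) below the hinge at the top edge, so the moment about the hinge is M = F × 0.772059 = 26.314 × 0.772059 = 20.316 kN·m.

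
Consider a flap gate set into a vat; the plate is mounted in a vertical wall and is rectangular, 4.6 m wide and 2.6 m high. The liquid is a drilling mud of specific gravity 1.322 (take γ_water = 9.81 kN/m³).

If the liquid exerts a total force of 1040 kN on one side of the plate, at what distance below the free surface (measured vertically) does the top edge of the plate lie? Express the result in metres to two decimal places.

γ = 1.322 × 9.81 = 12.96882 kN/m³.
A = 4.6 × 2.6 = 11.96 m².
From F = γ·h_c·A, the centroid depth is h_c = 1040/(12.96882 × 11.96) = 6.70505 m.
The centroid lies 2.6/2 = 1.3 m below the top edge, so the top edge sits at h_top = 6.70505 − 1.3 = 5.40505 m below the surface.

d_top ≈ 5.41 m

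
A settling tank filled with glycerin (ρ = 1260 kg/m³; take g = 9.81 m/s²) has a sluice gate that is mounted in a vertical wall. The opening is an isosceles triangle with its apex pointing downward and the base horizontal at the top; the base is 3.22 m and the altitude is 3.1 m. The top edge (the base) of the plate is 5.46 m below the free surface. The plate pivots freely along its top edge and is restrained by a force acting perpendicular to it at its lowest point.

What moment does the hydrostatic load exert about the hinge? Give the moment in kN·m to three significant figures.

γ = ρg = 1260 × 9.81 / 1000 = 12.3606 kN/m³.
With the apex down, the centroid sits h/3 = 3.1/3 = 1.03333 m below the base (the top edge), so the centroid depth is h_c = 5.46 + 1.03333 = 6.49333 m.
A = ½ × 3.22 × 3.1 = 4.991 m².
Resultant F = γ·h_c·A = 12.3606 × 6.49333 × 4.991 = 400.585 kN.
I_c = b·h³/36 = 3.22 × 3.1³/36 = 2.66464 m⁴.
Centre of pressure: y_p = y_c + I_c/(y_c·A) = 6.49333 + 2.66464/(6.49333 × 4.991) = 6.49333 + 0.0822211 = 6.57555 m along the plane.
The resultant acts 1.03333 + 0.0822211 = 1.11555 m (along the plate) below the hinge at the top edge, so the moment about the hinge is M = F × 1.11555 = 400.585 × 1.11555 = 446.873 kN·m.

M ≈ 447 kN·m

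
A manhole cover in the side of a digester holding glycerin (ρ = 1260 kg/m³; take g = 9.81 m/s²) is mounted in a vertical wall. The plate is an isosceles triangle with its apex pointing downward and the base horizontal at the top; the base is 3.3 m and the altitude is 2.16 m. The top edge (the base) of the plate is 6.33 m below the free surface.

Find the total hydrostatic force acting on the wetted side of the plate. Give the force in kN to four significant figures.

F ≈ 310.6 kN

γ = ρg = 1260 × 9.81 / 1000 = 12.3606 kN/m³.
With the apex down, the centroid sits h/3 = 2.16/3 = 0.72 m below the base (the top edge), so the centroid depth is h_c = 6.33 + 0.72 = 7.05 m.
A = ½ × 3.3 × 2.16 = 3.564 m².
Resultant F = γ·h_c·A = 12.3606 × 7.05 × 3.564 = 310.575 kN.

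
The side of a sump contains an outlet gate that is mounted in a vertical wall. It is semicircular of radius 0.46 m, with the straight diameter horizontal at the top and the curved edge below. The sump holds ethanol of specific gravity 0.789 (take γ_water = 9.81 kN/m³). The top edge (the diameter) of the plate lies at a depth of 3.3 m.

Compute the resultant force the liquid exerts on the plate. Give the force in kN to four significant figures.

F ≈ 8.992 kN

γ = 0.789 × 9.81 = 7.74009 kN/m³.
The centroid of a semicircle lies 4r/(3π) = 0.19523 m from the diameter, here below the top edge, so the centroid depth is h_c = 3.3 + 0.19523 = 3.49523 m.
A = πr²/2 = π × 0.46²/2 = 0.332381 m².
Resultant F = γ·h_c·A = 7.74009 × 3.49523 × 0.332381 = 8.99203 kN.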